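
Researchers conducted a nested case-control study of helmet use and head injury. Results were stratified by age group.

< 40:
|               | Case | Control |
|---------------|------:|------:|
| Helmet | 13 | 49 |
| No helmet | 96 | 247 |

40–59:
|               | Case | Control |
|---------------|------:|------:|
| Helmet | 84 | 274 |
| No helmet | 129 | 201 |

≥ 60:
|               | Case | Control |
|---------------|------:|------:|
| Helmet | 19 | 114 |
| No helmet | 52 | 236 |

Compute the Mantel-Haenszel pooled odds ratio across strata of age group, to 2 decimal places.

0.56

OR_MH = Σ(aᵢdᵢ/nᵢ) / Σ(bᵢcᵢ/nᵢ), where nᵢ is the stratum total.
Stratum 1 (< 40): n = 405; a·d/n = 13·247/405 = 7.9284; b·c/n = 49·96/405 = 11.6148
Stratum 2 (40–59): n = 688; a·d/n = 84·201/688 = 24.5407; b·c/n = 274·129/688 = 51.3750
Stratum 3 (≥ 60): n = 421; a·d/n = 19·236/421 = 10.6508; b·c/n = 114·52/421 = 14.0808
OR_MH = (7.9284 + 24.5407 + 10.6508) / (11.6148 + 51.3750 + 14.0808) = 43.1199 / 77.0706 = 0.55949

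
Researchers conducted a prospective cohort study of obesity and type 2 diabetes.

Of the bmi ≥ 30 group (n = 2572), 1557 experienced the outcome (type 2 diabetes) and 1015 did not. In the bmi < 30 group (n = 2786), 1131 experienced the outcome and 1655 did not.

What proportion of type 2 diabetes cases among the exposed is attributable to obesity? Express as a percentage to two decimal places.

32.94

From the description: a = 1557, b = 1015, c = 1131, d = 1655.
Risk in exposed = 1557/2572 = 0.60537; risk in unexposed = 1131/2786 = 0.40596.
RR = 0.60537/0.40596 = 1.49120
AR% = (RR − 1)/RR × 100 = (1.49120 − 1)/1.49120 × 100 = 32.9400%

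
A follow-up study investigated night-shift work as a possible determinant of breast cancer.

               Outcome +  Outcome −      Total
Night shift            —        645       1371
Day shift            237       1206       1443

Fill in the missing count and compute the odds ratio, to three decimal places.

5.728

The missing cell is in the exposed row: 1371 − 645 = 726.
So a = 726, b = 645, c = 237, d = 1206.
OR = (a·d)/(b·c) = (726 × 1206) / (645 × 237) = 875556 / 152865 = 5.72764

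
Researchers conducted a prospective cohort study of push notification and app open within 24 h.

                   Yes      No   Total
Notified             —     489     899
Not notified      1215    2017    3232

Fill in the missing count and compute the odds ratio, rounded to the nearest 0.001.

The missing cell is in the exposed row: 899 − 489 = 410.
So a = 410, b = 489, c = 1215, d = 2017.
OR = (a·d)/(b·c) = (410 × 2017) / (489 × 1215) = 826970 / 594135 = 1.39189

1.392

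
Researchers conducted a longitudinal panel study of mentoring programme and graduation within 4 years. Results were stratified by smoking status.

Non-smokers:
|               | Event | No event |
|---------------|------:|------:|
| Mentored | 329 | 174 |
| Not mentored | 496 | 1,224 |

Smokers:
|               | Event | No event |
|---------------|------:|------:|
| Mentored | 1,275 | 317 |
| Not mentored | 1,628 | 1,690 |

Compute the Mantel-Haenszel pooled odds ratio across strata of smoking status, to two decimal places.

4.31

OR_MH = Σ(aᵢdᵢ/nᵢ) / Σ(bᵢcᵢ/nᵢ), where nᵢ is the stratum total.
Stratum 1 (Non-smokers): n = 2223; a·d/n = 329·1224/2223 = 181.1498; b·c/n = 174·496/2223 = 38.8232
Stratum 2 (Smokers): n = 4910; a·d/n = 1275·1690/4910 = 438.8493; b·c/n = 317·1628/4910 = 105.1071
OR_MH = (181.1498 + 438.8493) / (38.8232 + 105.1071) = 619.9991 / 143.9303 = 4.30763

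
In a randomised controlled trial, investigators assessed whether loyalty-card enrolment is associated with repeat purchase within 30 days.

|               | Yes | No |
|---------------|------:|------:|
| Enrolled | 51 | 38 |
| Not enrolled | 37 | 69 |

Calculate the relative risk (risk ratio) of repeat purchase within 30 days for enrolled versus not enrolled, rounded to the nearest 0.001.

1.642

Cells: a = 51, b = 38, c = 37, d = 69.
Risk in exposed = 51/89 = 0.57303; risk in unexposed = 37/106 = 0.34906.
RR = 0.57303 / 0.34906 = 1.64166
The risk among the exposed is 1.64 times that among the unexposed.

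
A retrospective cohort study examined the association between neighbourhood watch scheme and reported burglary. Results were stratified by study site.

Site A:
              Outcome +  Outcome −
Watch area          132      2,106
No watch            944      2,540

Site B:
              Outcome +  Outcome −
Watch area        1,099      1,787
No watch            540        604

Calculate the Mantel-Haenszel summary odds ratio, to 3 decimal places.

0.380

OR_MH = Σ(aᵢdᵢ/nᵢ) / Σ(bᵢcᵢ/nᵢ), where nᵢ is the stratum total.
Stratum 1 (Site A): n = 5722; a·d/n = 132·2540/5722 = 58.5949; b·c/n = 2106·944/5722 = 347.4422
Stratum 2 (Site B): n = 4030; a·d/n = 1099·604/4030 = 164.7136; b·c/n = 1787·540/4030 = 239.4491
OR_MH = (58.5949 + 164.7136) / (347.4422 + 239.4491) = 223.3085 / 586.8913 = 0.38049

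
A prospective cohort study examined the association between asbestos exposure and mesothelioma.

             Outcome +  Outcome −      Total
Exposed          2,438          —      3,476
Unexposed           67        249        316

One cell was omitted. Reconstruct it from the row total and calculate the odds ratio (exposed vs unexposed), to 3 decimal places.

8.729

The missing cell is in the exposed row: 3476 − 2438 = 1038.
So a = 2438, b = 1038, c = 67, d = 249.
OR = (a·d)/(b·c) = (2438 × 249) / (1038 × 67) = 607062 / 69546 = 8.72893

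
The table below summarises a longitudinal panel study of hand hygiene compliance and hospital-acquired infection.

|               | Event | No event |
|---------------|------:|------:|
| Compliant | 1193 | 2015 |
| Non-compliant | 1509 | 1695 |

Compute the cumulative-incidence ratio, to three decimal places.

Cells: a = 1193, b = 2015, c = 1509, d = 1695.
Risk in exposed = 1193/3208 = 0.37188; risk in unexposed = 1509/3204 = 0.47097.
RR = 0.37188 / 0.47097 = 0.78960
The risk is 21% lower among the exposed than among the unexposed.

0.790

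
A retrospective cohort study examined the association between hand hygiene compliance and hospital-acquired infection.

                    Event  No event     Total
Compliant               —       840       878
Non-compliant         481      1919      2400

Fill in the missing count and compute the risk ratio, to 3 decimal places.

The missing cell is in the exposed row: 878 − 840 = 38.
So a = 38, b = 840, c = 481, d = 1919.
RR = [a/(a+b)] / [c/(c+d)] = (38/878) / (481/2400) = 0.04328/0.20042 = 0.21595

0.216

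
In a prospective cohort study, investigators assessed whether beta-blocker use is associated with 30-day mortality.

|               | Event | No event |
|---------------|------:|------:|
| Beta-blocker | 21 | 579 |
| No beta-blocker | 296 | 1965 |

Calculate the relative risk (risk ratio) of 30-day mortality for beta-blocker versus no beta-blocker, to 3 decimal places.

0.267

Cells: a = 21, b = 579, c = 296, d = 1965.
Risk in exposed = 21/600 = 0.03500; risk in unexposed = 296/2261 = 0.13092.
RR = 0.03500 / 0.13092 = 0.26735
The risk is 73% lower among the exposed than among the unexposed.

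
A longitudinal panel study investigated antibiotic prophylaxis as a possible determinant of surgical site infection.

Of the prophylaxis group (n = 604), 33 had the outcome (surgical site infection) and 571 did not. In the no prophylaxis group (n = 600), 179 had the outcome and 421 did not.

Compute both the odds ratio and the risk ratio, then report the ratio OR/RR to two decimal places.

0.74

From the description: a = 33, b = 571, c = 179, d = 421.
OR = (33·421)/(571·179) = 13893/102209 = 0.13593
Risk in exposed = 33/604 = 0.05464; risk in unexposed = 179/600 = 0.29833; RR = 0.18314
OR/RR = 0.13593 / 0.18314 = 0.74222
The outcome is not rare, so the OR lies further from 1 than the RR.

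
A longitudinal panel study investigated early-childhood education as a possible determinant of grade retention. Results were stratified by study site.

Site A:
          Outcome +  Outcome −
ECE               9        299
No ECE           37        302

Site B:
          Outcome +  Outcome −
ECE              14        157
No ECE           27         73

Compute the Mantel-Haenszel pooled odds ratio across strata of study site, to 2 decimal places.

OR_MH = Σ(aᵢdᵢ/nᵢ) / Σ(bᵢcᵢ/nᵢ), where nᵢ is the stratum total.
Stratum 1 (Site A): n = 647; a·d/n = 9·302/647 = 4.2009; b·c/n = 299·37/647 = 17.0989
Stratum 2 (Site B): n = 271; a·d/n = 14·73/271 = 3.7712; b·c/n = 157·27/271 = 15.6421
OR_MH = (4.2009 + 3.7712) / (17.0989 + 15.6421) = 7.9721 / 32.7410 = 0.24349

0.24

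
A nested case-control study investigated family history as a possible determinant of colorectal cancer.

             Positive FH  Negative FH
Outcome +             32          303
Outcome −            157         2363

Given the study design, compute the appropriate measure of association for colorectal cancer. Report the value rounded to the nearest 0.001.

1.590

Reading the table with exposure as columns: a = 32 (Positive FH, case), b = 157 (Positive FH, non-case), c = 303 (Negative FH, case), d = 2363.
This is a nested case-control study: participants were sampled on outcome status, so risks in the source population cannot be estimated directly — relative risk is not valid here. The odds ratio is the appropriate measure.
OR = (a·d)/(b·c) = (32 × 2363) / (157 × 303) = 75616 / 47571 = 1.58954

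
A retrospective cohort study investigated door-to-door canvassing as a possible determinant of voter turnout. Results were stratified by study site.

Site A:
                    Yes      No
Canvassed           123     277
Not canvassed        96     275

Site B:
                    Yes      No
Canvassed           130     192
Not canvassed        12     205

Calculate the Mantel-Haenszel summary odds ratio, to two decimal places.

OR_MH = Σ(aᵢdᵢ/nᵢ) / Σ(bᵢcᵢ/nᵢ), where nᵢ is the stratum total.
Stratum 1 (Site A): n = 771; a·d/n = 123·275/771 = 43.8716; b·c/n = 277·96/771 = 34.4903
Stratum 2 (Site B): n = 539; a·d/n = 130·205/539 = 49.4434; b·c/n = 192·12/539 = 4.2746
OR_MH = (43.8716 + 49.4434) / (34.4903 + 4.2746) = 93.3150 / 38.7649 = 2.40721

2.41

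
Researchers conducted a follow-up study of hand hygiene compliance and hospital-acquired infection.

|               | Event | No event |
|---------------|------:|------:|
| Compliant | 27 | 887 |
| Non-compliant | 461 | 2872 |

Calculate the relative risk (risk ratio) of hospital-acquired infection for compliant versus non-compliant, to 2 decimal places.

0.21

Cells: a = 27, b = 887, c = 461, d = 2872.
Risk in exposed = 27/914 = 0.02954; risk in unexposed = 461/3333 = 0.13831.
RR = 0.02954 / 0.13831 = 0.21358
The risk is 79% lower among the exposed than among the unexposed.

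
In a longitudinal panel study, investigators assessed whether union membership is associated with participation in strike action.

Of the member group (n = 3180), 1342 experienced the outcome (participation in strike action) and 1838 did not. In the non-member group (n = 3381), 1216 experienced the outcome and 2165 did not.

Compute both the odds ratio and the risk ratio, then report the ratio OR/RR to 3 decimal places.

From the description: a = 1342, b = 1838, c = 1216, d = 2165.
OR = (1342·2165)/(1838·1216) = 2905430/2235008 = 1.29996
Risk in exposed = 1342/3180 = 0.42201; risk in unexposed = 1216/3381 = 0.35966; RR = 1.17338
OR/RR = 1.29996 / 1.17338 = 1.10788
The outcome is not rare, so the OR lies further from 1 than the RR.

1.108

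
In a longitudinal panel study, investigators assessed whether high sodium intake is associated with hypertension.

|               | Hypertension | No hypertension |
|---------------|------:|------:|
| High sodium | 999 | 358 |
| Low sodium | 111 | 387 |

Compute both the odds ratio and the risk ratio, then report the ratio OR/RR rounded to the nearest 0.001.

Cells: a = 999, b = 358, c = 111, d = 387.
OR = (999·387)/(358·111) = 386613/39738 = 9.72905
Risk in exposed = 999/1357 = 0.73618; risk in unexposed = 111/498 = 0.22289; RR = 3.30287
OR/RR = 9.72905 / 3.30287 = 2.94563
The outcome is not rare, so the OR lies further from 1 than the RR.

2.946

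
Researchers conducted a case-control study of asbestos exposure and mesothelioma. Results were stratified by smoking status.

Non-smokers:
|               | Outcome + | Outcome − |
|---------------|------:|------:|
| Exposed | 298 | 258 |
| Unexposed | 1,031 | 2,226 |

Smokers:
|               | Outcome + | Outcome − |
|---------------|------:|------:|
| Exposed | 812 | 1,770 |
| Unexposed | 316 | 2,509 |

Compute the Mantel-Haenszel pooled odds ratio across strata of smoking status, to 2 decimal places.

OR_MH = Σ(aᵢdᵢ/nᵢ) / Σ(bᵢcᵢ/nᵢ), where nᵢ is the stratum total.
Stratum 1 (Non-smokers): n = 3813; a·d/n = 298·2226/3813 = 173.9701; b·c/n = 258·1031/3813 = 69.7608
Stratum 2 (Smokers): n = 5407; a·d/n = 812·2509/5407 = 376.7908; b·c/n = 1770·316/5407 = 103.4437
OR_MH = (173.9701 + 376.7908) / (69.7608 + 103.4437) = 550.7609 / 173.2045 = 3.17983

3.18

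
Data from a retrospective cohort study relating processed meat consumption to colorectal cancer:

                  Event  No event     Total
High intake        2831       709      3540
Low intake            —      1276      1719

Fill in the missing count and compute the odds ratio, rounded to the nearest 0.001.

11.501

The missing cell is in the unexposed row: 1719 − 1276 = 443.
So a = 2831, b = 709, c = 443, d = 1276.
OR = (a·d)/(b·c) = (2831 × 1276) / (709 × 443) = 3612356 / 314087 = 11.50113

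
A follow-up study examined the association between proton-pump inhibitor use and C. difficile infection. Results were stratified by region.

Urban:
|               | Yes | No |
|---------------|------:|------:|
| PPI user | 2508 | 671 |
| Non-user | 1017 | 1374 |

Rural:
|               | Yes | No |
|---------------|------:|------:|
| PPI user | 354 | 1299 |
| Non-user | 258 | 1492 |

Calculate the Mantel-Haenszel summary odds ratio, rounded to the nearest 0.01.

3.50

OR_MH = Σ(aᵢdᵢ/nᵢ) / Σ(bᵢcᵢ/nᵢ), where nᵢ is the stratum total.
Stratum 1 (Urban): n = 5570; a·d/n = 2508·1374/5570 = 618.6700; b·c/n = 671·1017/5570 = 122.5147
Stratum 2 (Rural): n = 3403; a·d/n = 354·1492/3403 = 155.2066; b·c/n = 1299·258/3403 = 98.4843
OR_MH = (618.6700 + 155.2066) / (122.5147 + 98.4843) = 773.8766 / 220.9990 = 3.50172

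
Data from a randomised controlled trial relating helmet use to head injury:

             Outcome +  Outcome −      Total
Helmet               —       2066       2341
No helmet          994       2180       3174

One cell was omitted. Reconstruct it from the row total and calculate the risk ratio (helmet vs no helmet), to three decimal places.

The missing cell is in the exposed row: 2341 − 2066 = 275.
So a = 275, b = 2066, c = 994, d = 2180.
RR = [a/(a+b)] / [c/(c+d)] = (275/2341) / (994/3174) = 0.11747/0.31317 = 0.37510

0.375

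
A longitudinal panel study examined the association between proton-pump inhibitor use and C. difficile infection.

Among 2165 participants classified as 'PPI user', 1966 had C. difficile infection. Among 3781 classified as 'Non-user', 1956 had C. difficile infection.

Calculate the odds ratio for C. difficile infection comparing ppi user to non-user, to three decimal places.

9.218

From the description: a = 1966, b = 199, c = 1956, d = 1825.
OR = (a·d)/(b·c) = (1966 × 1825) / (199 × 1956) = 3587950 / 389244 = 9.21774
The odds of C. difficile infection are about 9.22 times as high in the ppi user group.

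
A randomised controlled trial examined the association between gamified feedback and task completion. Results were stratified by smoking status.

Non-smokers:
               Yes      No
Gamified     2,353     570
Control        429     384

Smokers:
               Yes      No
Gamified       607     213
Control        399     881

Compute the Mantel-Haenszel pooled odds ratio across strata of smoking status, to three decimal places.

4.687

OR_MH = Σ(aᵢdᵢ/nᵢ) / Σ(bᵢcᵢ/nᵢ), where nᵢ is the stratum total.
Stratum 1 (Non-smokers): n = 3736; a·d/n = 2353·384/3736 = 241.8501; b·c/n = 570·429/3736 = 65.4524
Stratum 2 (Smokers): n = 2100; a·d/n = 607·881/2100 = 254.6510; b·c/n = 213·399/2100 = 40.4700
OR_MH = (241.8501 + 254.6510) / (65.4524 + 40.4700) = 496.5011 / 105.9224 = 4.68741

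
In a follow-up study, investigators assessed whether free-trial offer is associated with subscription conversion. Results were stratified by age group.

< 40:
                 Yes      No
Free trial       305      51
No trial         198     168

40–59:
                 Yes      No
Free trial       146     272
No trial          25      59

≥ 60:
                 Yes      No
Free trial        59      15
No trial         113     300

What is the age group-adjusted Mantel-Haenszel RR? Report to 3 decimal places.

RR_MH = Σ(aᵢ·n₀ᵢ/nᵢ) / Σ(cᵢ·n₁ᵢ/nᵢ), with n₁ᵢ = aᵢ+bᵢ (exposed), n₀ᵢ = cᵢ+dᵢ (unexposed), nᵢ = n₁ᵢ+n₀ᵢ.
Stratum 1 (< 40): n₁ = 356, n₀ = 366, n = 722; a·n₀/n = 305·366/722 = 154.6122; c·n₁/n = 198·356/722 = 97.6288
Stratum 2 (40–59): n₁ = 418, n₀ = 84, n = 502; a·n₀/n = 146·84/502 = 24.4303; c·n₁/n = 25·418/502 = 20.8167
Stratum 3 (≥ 60): n₁ = 74, n₀ = 413, n = 487; a·n₀/n = 59·413/487 = 50.0349; c·n₁/n = 113·74/487 = 17.1704
RR_MH = (154.6122 + 24.4303 + 50.0349) / (97.6288 + 20.8167 + 17.1704) = 229.0774 / 135.6160 = 1.68916

1.689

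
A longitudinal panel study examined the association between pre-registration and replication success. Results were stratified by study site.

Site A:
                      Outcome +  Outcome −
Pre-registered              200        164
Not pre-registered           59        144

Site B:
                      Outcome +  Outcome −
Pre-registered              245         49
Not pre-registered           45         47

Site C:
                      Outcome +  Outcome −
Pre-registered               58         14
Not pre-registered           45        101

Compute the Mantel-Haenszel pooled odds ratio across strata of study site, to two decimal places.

4.19

OR_MH = Σ(aᵢdᵢ/nᵢ) / Σ(bᵢcᵢ/nᵢ), where nᵢ is the stratum total.
Stratum 1 (Site A): n = 567; a·d/n = 200·144/567 = 50.7937; b·c/n = 164·59/567 = 17.0653
Stratum 2 (Site B): n = 386; a·d/n = 245·47/386 = 29.8316; b·c/n = 49·45/386 = 5.7124
Stratum 3 (Site C): n = 218; a·d/n = 58·101/218 = 26.8716; b·c/n = 14·45/218 = 2.8899
OR_MH = (50.7937 + 29.8316 + 26.8716) / (17.0653 + 5.7124 + 2.8899) = 107.4968 / 25.6676 = 4.18804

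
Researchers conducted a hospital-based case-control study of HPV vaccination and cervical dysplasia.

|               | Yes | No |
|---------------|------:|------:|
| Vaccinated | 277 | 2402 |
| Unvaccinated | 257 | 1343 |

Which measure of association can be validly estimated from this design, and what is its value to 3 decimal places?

0.603

Cells: a = 277, b = 2402, c = 257, d = 1343.
This is a hospital-based case-control study: participants were sampled on outcome status, so risks in the source population cannot be estimated directly — relative risk is not valid here. The odds ratio is the appropriate measure.
OR = (a·d)/(b·c) = (277 × 1343) / (2402 × 257) = 372011 / 617314 = 0.60263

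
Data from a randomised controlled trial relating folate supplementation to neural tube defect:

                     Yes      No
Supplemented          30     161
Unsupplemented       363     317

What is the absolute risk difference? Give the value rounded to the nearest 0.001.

-0.377

Cells: a = 30, b = 161, c = 363, d = 317.
Risk in exposed = 30/191 = 0.157068; risk in unexposed = 363/680 = 0.533824.
Risk difference = 0.157068 − 0.533824 = -0.376755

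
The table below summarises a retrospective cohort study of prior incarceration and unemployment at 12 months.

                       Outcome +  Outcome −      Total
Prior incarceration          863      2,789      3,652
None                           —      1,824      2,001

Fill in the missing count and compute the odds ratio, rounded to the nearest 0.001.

The missing cell is in the unexposed row: 2001 − 1824 = 177.
So a = 863, b = 2789, c = 177, d = 1824.
OR = (a·d)/(b·c) = (863 × 1824) / (2789 × 177) = 1574112 / 493653 = 3.18870

3.189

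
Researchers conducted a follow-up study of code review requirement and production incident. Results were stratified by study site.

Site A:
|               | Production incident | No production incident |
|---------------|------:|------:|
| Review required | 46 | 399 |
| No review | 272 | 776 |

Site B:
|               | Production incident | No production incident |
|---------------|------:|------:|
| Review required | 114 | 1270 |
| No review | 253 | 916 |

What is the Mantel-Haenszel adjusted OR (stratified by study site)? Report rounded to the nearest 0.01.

0.33

OR_MH = Σ(aᵢdᵢ/nᵢ) / Σ(bᵢcᵢ/nᵢ), where nᵢ is the stratum total.
Stratum 1 (Site A): n = 1493; a·d/n = 46·776/1493 = 23.9089; b·c/n = 399·272/1493 = 72.6912
Stratum 2 (Site B): n = 2553; a·d/n = 114·916/2553 = 40.9025; b·c/n = 1270·253/2553 = 125.8559
OR_MH = (23.9089 + 40.9025) / (72.6912 + 125.8559) = 64.8114 / 198.5471 = 0.32643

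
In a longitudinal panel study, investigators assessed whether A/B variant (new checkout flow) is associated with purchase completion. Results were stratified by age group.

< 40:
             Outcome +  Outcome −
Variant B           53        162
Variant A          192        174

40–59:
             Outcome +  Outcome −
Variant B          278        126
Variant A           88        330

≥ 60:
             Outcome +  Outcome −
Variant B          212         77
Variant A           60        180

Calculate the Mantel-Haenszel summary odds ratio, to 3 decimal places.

OR_MH = Σ(aᵢdᵢ/nᵢ) / Σ(bᵢcᵢ/nᵢ), where nᵢ is the stratum total.
Stratum 1 (< 40): n = 581; a·d/n = 53·174/581 = 15.8726; b·c/n = 162·192/581 = 53.5353
Stratum 2 (40–59): n = 822; a·d/n = 278·330/822 = 111.6058; b·c/n = 126·88/822 = 13.4891
Stratum 3 (≥ 60): n = 529; a·d/n = 212·180/529 = 72.1361; b·c/n = 77·60/529 = 8.7335
OR_MH = (15.8726 + 111.6058 + 72.1361) / (53.5353 + 13.4891 + 8.7335) = 199.6146 / 75.7578 = 2.63490

2.635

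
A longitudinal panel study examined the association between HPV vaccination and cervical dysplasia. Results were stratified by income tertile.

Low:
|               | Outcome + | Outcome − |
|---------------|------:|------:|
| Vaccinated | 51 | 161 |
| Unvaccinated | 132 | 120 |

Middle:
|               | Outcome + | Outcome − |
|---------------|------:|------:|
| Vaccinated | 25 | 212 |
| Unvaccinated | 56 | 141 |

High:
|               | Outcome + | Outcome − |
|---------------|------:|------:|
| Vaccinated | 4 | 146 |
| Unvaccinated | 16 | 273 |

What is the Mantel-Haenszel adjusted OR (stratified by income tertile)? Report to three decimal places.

0.303

OR_MH = Σ(aᵢdᵢ/nᵢ) / Σ(bᵢcᵢ/nᵢ), where nᵢ is the stratum total.
Stratum 1 (Low): n = 464; a·d/n = 51·120/464 = 13.1897; b·c/n = 161·132/464 = 45.8017
Stratum 2 (Middle): n = 434; a·d/n = 25·141/434 = 8.1221; b·c/n = 212·56/434 = 27.3548
Stratum 3 (High): n = 439; a·d/n = 4·273/439 = 2.4875; b·c/n = 146·16/439 = 5.3212
OR_MH = (13.1897 + 8.1221 + 2.4875) / (45.8017 + 27.3548 + 5.3212) = 23.7992 / 78.4777 = 0.30326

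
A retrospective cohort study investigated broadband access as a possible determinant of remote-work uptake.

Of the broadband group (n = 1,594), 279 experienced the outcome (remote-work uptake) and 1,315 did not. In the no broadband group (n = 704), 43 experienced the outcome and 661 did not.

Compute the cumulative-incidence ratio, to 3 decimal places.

From the description: a = 279, b = 1315, c = 43, d = 661.
Risk in exposed = 279/1594 = 0.17503; risk in unexposed = 43/704 = 0.06108.
RR = 0.17503 / 0.06108 = 2.86563
The risk among the exposed is 2.87 times that among the unexposed.

2.866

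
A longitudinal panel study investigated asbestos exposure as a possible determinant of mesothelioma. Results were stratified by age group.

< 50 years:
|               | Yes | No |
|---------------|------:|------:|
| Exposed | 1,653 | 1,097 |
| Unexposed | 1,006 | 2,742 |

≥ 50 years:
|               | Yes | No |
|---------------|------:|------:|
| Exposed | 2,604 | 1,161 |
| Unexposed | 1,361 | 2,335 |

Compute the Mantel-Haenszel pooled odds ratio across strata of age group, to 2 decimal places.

OR_MH = Σ(aᵢdᵢ/nᵢ) / Σ(bᵢcᵢ/nᵢ), where nᵢ is the stratum total.
Stratum 1 (< 50 years): n = 6498; a·d/n = 1653·2742/6498 = 697.5263; b·c/n = 1097·1006/6498 = 169.8341
Stratum 2 (≥ 50 years): n = 7461; a·d/n = 2604·2335/7461 = 814.9497; b·c/n = 1161·1361/7461 = 211.7841
OR_MH = (697.5263 + 814.9497) / (169.8341 + 211.7841) = 1512.4761 / 381.6182 = 3.96332

3.96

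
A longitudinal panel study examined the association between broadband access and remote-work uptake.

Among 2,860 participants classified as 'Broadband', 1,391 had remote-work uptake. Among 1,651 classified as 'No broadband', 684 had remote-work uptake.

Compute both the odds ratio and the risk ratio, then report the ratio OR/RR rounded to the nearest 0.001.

From the description: a = 1391, b = 1469, c = 684, d = 967.
OR = (1391·967)/(1469·684) = 1345097/1004796 = 1.33868
Risk in exposed = 1391/2860 = 0.48636; risk in unexposed = 684/1651 = 0.41429; RR = 1.17396
OR/RR = 1.33868 / 1.17396 = 1.14031
The outcome is not rare, so the OR lies further from 1 than the RR.

1.140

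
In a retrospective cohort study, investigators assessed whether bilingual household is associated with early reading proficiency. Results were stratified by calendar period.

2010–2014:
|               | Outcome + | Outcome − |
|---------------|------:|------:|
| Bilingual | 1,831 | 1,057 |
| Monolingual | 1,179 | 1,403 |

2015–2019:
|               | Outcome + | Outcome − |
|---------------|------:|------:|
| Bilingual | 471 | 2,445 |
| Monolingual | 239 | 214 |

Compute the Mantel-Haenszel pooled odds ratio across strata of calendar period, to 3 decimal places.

1.245

OR_MH = Σ(aᵢdᵢ/nᵢ) / Σ(bᵢcᵢ/nᵢ), where nᵢ is the stratum total.
Stratum 1 (2010–2014): n = 5470; a·d/n = 1831·1403/5470 = 469.6331; b·c/n = 1057·1179/5470 = 227.8250
Stratum 2 (2015–2019): n = 3369; a·d/n = 471·214/3369 = 29.9181; b·c/n = 2445·239/3369 = 173.4506
OR_MH = (469.6331 + 29.9181) / (227.8250 + 173.4506) = 499.5512 / 401.2756 = 1.24491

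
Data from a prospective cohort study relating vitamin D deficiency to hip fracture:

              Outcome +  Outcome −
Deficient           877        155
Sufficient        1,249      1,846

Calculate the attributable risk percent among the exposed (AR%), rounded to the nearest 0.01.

Cells: a = 877, b = 155, c = 1249, d = 1846.
Risk in exposed = 877/1032 = 0.84981; risk in unexposed = 1249/3095 = 0.40355.
RR = 0.84981/0.40355 = 2.10580
AR% = (RR − 1)/RR × 100 = (2.10580 − 1)/2.10580 × 100 = 52.5122%

52.51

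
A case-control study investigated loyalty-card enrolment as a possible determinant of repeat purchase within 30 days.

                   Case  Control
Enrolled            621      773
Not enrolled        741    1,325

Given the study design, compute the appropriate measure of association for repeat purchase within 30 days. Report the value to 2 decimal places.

1.44

Cells: a = 621, b = 773, c = 741, d = 1325.
This is a case-control study: participants were sampled on outcome status, so risks in the source population cannot be estimated directly — relative risk is not valid here. The odds ratio is the appropriate measure.
OR = (a·d)/(b·c) = (621 × 1325) / (773 × 741) = 822825 / 572793 = 1.43651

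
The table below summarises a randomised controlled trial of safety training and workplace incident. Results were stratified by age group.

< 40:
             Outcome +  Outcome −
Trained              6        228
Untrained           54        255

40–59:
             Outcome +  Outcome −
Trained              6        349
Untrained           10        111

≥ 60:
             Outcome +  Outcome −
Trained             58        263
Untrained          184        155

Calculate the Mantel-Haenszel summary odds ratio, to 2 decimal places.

0.17

OR_MH = Σ(aᵢdᵢ/nᵢ) / Σ(bᵢcᵢ/nᵢ), where nᵢ is the stratum total.
Stratum 1 (< 40): n = 543; a·d/n = 6·255/543 = 2.8177; b·c/n = 228·54/543 = 22.6740
Stratum 2 (40–59): n = 476; a·d/n = 6·111/476 = 1.3992; b·c/n = 349·10/476 = 7.3319
Stratum 3 (≥ 60): n = 660; a·d/n = 58·155/660 = 13.6212; b·c/n = 263·184/660 = 73.3212
OR_MH = (2.8177 + 1.3992 + 13.6212) / (22.6740 + 7.3319 + 73.3212) = 17.8381 / 103.3272 = 0.17264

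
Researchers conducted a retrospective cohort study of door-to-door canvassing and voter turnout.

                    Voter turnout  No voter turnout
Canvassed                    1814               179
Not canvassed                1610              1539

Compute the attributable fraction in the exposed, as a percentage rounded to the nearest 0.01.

Cells: a = 1814, b = 179, c = 1610, d = 1539.
Risk in exposed = 1814/1993 = 0.91019; risk in unexposed = 1610/3149 = 0.51127.
RR = 0.91019/0.51127 = 1.78023
AR% = (RR − 1)/RR × 100 = (1.78023 − 1)/1.78023 × 100 = 43.8276%

43.83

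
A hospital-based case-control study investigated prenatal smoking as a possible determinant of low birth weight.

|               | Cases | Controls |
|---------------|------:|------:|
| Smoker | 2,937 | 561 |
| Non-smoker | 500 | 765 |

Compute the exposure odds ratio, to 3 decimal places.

Cells: a = 2937, b = 561, c = 500, d = 765.
OR = (a·d)/(b·c) = (2937 × 765) / (561 × 500) = 2246805 / 280500 = 8.01000
The odds of low birth weight are about 8.01 times as high in the smoker group.

8.010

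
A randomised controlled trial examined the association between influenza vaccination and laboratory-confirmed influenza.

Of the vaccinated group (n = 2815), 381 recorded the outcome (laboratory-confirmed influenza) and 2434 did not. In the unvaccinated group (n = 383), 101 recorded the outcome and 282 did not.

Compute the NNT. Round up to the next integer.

8

Risk in treated group = 381/2815 = 0.13535; risk in control = 101/383 = 0.26371.
Absolute risk reduction = 0.26371 − 0.13535 = 0.12836
NNT = 1 / ARR = 1 / 0.12836 = 7.791 → round up → 8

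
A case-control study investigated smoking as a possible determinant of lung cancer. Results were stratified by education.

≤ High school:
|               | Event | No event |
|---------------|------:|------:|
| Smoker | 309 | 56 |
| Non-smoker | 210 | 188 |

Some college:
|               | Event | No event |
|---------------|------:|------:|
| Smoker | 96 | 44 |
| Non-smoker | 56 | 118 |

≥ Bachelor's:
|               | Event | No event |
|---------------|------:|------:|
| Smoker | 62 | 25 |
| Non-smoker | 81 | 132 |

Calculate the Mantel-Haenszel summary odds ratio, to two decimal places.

4.65

OR_MH = Σ(aᵢdᵢ/nᵢ) / Σ(bᵢcᵢ/nᵢ), where nᵢ is the stratum total.
Stratum 1 (≤ High school): n = 763; a·d/n = 309·188/763 = 76.1363; b·c/n = 56·210/763 = 15.4128
Stratum 2 (Some college): n = 314; a·d/n = 96·118/314 = 36.0764; b·c/n = 44·56/314 = 7.8471
Stratum 3 (≥ Bachelor's): n = 300; a·d/n = 62·132/300 = 27.2800; b·c/n = 25·81/300 = 6.7500
OR_MH = (76.1363 + 36.0764 + 27.2800) / (15.4128 + 7.8471 + 6.7500) = 139.4927 / 30.0100 = 4.64821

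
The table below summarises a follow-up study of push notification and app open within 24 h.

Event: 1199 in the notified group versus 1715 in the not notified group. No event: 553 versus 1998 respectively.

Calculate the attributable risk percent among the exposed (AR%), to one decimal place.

From the description: a = 1199, b = 553, c = 1715, d = 1998.
Risk in exposed = 1199/1752 = 0.68436; risk in unexposed = 1715/3713 = 0.46189.
RR = 0.68436/0.46189 = 1.48165
AR% = (RR − 1)/RR × 100 = (1.48165 − 1)/1.48165 × 100 = 32.5077%

32.5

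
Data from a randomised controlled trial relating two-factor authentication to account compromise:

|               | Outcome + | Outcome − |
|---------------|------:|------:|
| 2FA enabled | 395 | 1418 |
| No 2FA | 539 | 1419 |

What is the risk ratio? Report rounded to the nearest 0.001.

0.791

Cells: a = 395, b = 1418, c = 539, d = 1419.
Risk in exposed = 395/1813 = 0.21787; risk in unexposed = 539/1958 = 0.27528.
RR = 0.21787 / 0.27528 = 0.79145
The risk is 21% lower among the exposed than among the unexposed.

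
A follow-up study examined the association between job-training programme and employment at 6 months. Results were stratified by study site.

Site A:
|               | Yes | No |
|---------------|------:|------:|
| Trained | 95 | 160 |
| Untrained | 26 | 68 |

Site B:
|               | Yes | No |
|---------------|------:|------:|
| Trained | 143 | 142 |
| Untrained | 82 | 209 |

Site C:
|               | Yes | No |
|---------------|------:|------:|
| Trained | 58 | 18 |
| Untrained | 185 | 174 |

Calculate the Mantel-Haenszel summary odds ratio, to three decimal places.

OR_MH = Σ(aᵢdᵢ/nᵢ) / Σ(bᵢcᵢ/nᵢ), where nᵢ is the stratum total.
Stratum 1 (Site A): n = 349; a·d/n = 95·68/349 = 18.5100; b·c/n = 160·26/349 = 11.9198
Stratum 2 (Site B): n = 576; a·d/n = 143·209/576 = 51.8872; b·c/n = 142·82/576 = 20.2153
Stratum 3 (Site C): n = 435; a·d/n = 58·174/435 = 23.2000; b·c/n = 18·185/435 = 7.6552
OR_MH = (18.5100 + 51.8872 + 23.2000) / (11.9198 + 20.2153 + 7.6552) = 93.5972 / 39.7902 = 2.35227

2.352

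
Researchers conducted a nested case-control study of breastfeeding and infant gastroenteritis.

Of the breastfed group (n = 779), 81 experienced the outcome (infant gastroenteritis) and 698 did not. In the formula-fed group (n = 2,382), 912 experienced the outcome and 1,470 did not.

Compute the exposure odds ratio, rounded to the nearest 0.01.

0.19

From the description: a = 81, b = 698, c = 912, d = 1470.
OR = (a·d)/(b·c) = (81 × 1470) / (698 × 912) = 119070 / 636576 = 0.18705
Exposure is associated with lower odds of infant gastroenteritis (OR = 0.19 < 1).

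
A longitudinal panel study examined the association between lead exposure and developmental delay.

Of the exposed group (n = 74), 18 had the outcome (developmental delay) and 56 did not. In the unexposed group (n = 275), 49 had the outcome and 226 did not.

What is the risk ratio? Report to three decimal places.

1.365

From the description: a = 18, b = 56, c = 49, d = 226.
Risk in exposed = 18/74 = 0.24324; risk in unexposed = 49/275 = 0.17818.
RR = 0.24324 / 0.17818 = 1.36514
The risk among the exposed is 1.37 times that among the unexposed.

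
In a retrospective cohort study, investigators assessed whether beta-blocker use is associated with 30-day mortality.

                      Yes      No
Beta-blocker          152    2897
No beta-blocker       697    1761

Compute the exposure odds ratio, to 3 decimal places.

Cells: a = 152, b = 2897, c = 697, d = 1761.
OR = (a·d)/(b·c) = (152 × 1761) / (2897 × 697) = 267672 / 2019209 = 0.13256
Exposure is associated with lower odds of 30-day mortality (OR = 0.13 < 1).

0.133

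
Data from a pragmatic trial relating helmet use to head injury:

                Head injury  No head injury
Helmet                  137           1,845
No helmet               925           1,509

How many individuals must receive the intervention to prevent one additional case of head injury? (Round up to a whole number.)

4

Risk in treated group = 137/1982 = 0.06912; risk in control = 925/2434 = 0.38003.
Absolute risk reduction = 0.38003 − 0.06912 = 0.31091
NNT = 1 / ARR = 1 / 0.31091 = 3.216 → round up → 4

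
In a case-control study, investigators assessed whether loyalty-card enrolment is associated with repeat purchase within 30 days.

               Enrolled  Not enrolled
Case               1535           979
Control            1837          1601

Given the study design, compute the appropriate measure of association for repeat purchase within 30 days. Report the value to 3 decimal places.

1.366

Reading the table with exposure as columns: a = 1535 (Enrolled, case), b = 1837 (Enrolled, non-case), c = 979 (Not enrolled, case), d = 1601.
This is a case-control study: participants were sampled on outcome status, so risks in the source population cannot be estimated directly — relative risk is not valid here. The odds ratio is the appropriate measure.
OR = (a·d)/(b·c) = (1535 × 1601) / (1837 × 979) = 2457535 / 1798423 = 1.36649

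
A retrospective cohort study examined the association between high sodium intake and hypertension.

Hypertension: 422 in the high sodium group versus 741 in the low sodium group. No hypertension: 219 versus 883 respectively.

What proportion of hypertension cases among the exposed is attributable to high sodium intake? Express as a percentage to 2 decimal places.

30.69

From the description: a = 422, b = 219, c = 741, d = 883.
Risk in exposed = 422/641 = 0.65835; risk in unexposed = 741/1624 = 0.45628.
RR = 0.65835/0.45628 = 1.44285
AR% = (RR − 1)/RR × 100 = (1.44285 − 1)/1.44285 × 100 = 30.6929%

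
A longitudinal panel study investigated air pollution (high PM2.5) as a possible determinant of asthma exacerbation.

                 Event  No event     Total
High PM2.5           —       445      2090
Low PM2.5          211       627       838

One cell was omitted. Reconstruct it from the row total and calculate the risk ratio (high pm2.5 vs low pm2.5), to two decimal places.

The missing cell is in the exposed row: 2090 − 445 = 1645.
So a = 1645, b = 445, c = 211, d = 627.
RR = [a/(a+b)] / [c/(c+d)] = (1645/2090) / (211/838) = 0.78708/0.25179 = 3.12594

3.13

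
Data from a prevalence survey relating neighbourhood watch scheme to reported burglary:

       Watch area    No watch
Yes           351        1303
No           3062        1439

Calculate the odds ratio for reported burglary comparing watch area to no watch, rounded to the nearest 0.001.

Reading the table with exposure as columns: a = 351 (Watch area, case), b = 3062 (Watch area, non-case), c = 1303 (No watch, case), d = 1439.
OR = (a·d)/(b·c) = (351 × 1439) / (3062 × 1303) = 505089 / 3989786 = 0.12660
Exposure is associated with lower odds of reported burglary (OR = 0.13 < 1).

0.127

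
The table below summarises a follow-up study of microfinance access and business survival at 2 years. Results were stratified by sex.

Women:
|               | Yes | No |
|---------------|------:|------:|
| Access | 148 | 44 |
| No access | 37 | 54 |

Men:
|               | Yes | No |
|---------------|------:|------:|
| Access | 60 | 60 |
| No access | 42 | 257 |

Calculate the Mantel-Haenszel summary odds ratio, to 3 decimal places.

5.528

OR_MH = Σ(aᵢdᵢ/nᵢ) / Σ(bᵢcᵢ/nᵢ), where nᵢ is the stratum total.
Stratum 1 (Women): n = 283; a·d/n = 148·54/283 = 28.2403; b·c/n = 44·37/283 = 5.7527
Stratum 2 (Men): n = 419; a·d/n = 60·257/419 = 36.8019; b·c/n = 60·42/419 = 6.0143
OR_MH = (28.2403 + 36.8019) / (5.7527 + 6.0143) = 65.0422 / 11.7670 = 5.52752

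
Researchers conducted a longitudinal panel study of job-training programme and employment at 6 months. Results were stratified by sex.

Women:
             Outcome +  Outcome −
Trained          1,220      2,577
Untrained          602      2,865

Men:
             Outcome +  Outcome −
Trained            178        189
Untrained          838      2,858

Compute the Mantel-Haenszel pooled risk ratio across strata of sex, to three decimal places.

1.906

RR_MH = Σ(aᵢ·n₀ᵢ/nᵢ) / Σ(cᵢ·n₁ᵢ/nᵢ), with n₁ᵢ = aᵢ+bᵢ (exposed), n₀ᵢ = cᵢ+dᵢ (unexposed), nᵢ = n₁ᵢ+n₀ᵢ.
Stratum 1 (Women): n₁ = 3797, n₀ = 3467, n = 7264; a·n₀/n = 1220·3467/7264 = 582.2880; c·n₁/n = 602·3797/7264 = 314.6743
Stratum 2 (Men): n₁ = 367, n₀ = 3696, n = 4063; a·n₀/n = 178·3696/4063 = 161.9217; c·n₁/n = 838·367/4063 = 75.6943
RR_MH = (582.2880 + 161.9217) / (314.6743 + 75.6943) = 744.2097 / 390.3686 = 1.90643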